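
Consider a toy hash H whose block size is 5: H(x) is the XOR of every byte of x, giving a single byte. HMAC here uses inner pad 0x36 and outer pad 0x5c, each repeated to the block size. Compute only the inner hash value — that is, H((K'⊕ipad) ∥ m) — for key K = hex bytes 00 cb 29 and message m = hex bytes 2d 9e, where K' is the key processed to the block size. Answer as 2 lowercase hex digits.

Key hex bytes 00 cb 29 is 3 bytes ≤ B = 5; zero-pad to 5 bytes: K' = 00 cb 29 00 00.
K' ⊕ ipad = 36 fd 1f 36 36.
Inner input = 36 fd 1f 36 36 ∥ 2d 9e.
Inner hash: XOR 36⊕fd⊕1f⊕36⊕36⊕2d⊕9e = 67.

67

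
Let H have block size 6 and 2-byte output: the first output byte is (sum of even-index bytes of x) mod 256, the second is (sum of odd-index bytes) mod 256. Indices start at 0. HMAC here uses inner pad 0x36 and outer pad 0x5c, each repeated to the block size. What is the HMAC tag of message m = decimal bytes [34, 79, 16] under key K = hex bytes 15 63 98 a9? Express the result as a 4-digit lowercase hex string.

a209

Key hex bytes 15 63 98 a9 is 4 bytes ≤ B = 6; zero-pad to 6 bytes: K' = 15 63 98 a9 00 00.
K' ⊕ ipad = 23 55 ae 9f 36 36.  K' ⊕ opad = 49 3f c4 f5 5c 5c.
Inner input = (K'⊕ipad) ∥ m = 23 55 ae 9f 36 36 ∥ 22 4f 10.
Inner hash: even-index sum = 313 mod 256 = 57; odd-index sum = 377 mod 256 = 121 → 39 79.
Outer input = (K'⊕opad) ∥ inner = 49 3f c4 f5 5c 5c ∥ 39 79.
Outer hash (tag): even-index sum = 418 mod 256 = 162; odd-index sum = 521 mod 256 = 9 → a2 09.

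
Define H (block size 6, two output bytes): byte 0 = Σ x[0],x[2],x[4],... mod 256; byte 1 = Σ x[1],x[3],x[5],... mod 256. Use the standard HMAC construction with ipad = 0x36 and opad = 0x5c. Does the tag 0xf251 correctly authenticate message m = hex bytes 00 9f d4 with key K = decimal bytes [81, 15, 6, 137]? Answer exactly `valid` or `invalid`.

invalid

Key decimal bytes [81, 15, 6, 137] = 51 0f 06 89 is 4 bytes ≤ B = 6; zero-pad to 6 bytes: K' = 51 0f 06 89 00 00.
K' ⊕ ipad = 67 39 30 bf 36 36; K' ⊕ opad = 0d 53 5a d5 5c 5c.
Inner hash: even-index sum = 417 mod 256 = 161; odd-index sum = 461 mod 256 = 205 → a1 cd.
Outer hash (recomputed tag): even-index sum = 356 mod 256 = 100; odd-index sum = 593 mod 256 = 81 → 64 51.
Recomputed tag = 6451; claimed = f251 → mismatch.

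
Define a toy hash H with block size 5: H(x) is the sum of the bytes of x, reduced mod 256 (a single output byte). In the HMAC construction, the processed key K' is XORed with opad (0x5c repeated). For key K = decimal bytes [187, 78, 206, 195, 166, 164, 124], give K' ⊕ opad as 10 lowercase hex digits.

Key decimal bytes [187, 78, 206, 195, 166, 164, 124] = bb 4e ce c3 a6 a4 7c is 7 bytes > B = 5, so hash it first: H(key) = 60, then zero-pad to 5 bytes: K' = 60 00 00 00 00.
XOR each byte with 0x5c: 60⊕5c=3c, 00⊕5c=5c, 00⊕5c=5c, 00⊕5c=5c, 00⊕5c=5c.

3c5c5c5c5c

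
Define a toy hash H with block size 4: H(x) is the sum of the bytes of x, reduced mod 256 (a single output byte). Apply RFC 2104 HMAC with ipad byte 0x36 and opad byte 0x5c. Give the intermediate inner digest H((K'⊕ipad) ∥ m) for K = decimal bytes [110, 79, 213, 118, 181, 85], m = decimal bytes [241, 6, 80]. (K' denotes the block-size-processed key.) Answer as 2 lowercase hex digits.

Key decimal bytes [110, 79, 213, 118, 181, 85] = 6e 4f d5 76 b5 55 is 6 bytes > B = 4, so hash it first: H(key) = 12, then zero-pad to 4 bytes: K' = 12 00 00 00.
K' ⊕ ipad = 24 36 36 36.
Inner input = 24 36 36 36 ∥ f1 06 50.
Inner hash: sum = 36+54+54+54+241+6+80 = 525; mod 256 = 13 → 0d.

0d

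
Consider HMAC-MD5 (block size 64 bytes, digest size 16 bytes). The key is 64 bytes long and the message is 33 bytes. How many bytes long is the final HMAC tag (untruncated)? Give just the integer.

16

The tag is one MD5 digest: 16 bytes.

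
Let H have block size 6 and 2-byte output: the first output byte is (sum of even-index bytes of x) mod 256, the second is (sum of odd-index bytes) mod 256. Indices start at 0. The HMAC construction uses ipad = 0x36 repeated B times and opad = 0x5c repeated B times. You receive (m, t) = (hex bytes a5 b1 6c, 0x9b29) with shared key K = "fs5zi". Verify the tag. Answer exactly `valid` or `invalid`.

valid

Key "fs5zi" = 66 73 35 7a 69 is 5 bytes ≤ B = 6; zero-pad to 6 bytes: K' = 66 73 35 7a 69 00.
K' ⊕ ipad = 50 45 03 4c 5f 36; K' ⊕ opad = 3a 2f 69 26 35 5c.
Inner hash: even-index sum = 451 mod 256 = 195; odd-index sum = 376 mod 256 = 120 → c3 78.
Outer hash (recomputed tag): even-index sum = 411 mod 256 = 155; odd-index sum = 297 mod 256 = 41 → 9b 29.
Recomputed tag = 9b29; claimed = 9b29 → match.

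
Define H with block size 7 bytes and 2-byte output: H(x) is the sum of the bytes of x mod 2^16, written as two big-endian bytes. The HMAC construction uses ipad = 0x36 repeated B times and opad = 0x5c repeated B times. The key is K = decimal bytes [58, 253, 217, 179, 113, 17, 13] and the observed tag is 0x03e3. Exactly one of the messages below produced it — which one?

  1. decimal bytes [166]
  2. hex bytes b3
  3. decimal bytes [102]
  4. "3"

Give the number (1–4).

Key decimal bytes [58, 253, 217, 179, 113, 17, 13] = 3a fd d9 b3 71 11 0d is exactly B = 7 bytes: K' = 3a fd d9 b3 71 11 0d.
K' ⊕ ipad = 0c cb ef 85 47 27 3b; K' ⊕ opad = 66 a1 85 ef 2d 4d 51.
m1: inner = H(0c cb ef 85 47 27 3b a6) = 03 9a; tag = H(66 a1 85 ef 2d 4d 51 03 9a) = 03e3 ← matches
m2: inner = H(0c cb ef 85 47 27 3b b3) = 03 a7; tag = H(66 a1 85 ef 2d 4d 51 03 a7) = 03f0
m3: inner = H(0c cb ef 85 47 27 3b 66) = 03 5a; tag = H(66 a1 85 ef 2d 4d 51 03 5a) = 03a3
m4: inner = H(0c cb ef 85 47 27 3b 33) = 03 27; tag = H(66 a1 85 ef 2d 4d 51 03 27) = 0370

1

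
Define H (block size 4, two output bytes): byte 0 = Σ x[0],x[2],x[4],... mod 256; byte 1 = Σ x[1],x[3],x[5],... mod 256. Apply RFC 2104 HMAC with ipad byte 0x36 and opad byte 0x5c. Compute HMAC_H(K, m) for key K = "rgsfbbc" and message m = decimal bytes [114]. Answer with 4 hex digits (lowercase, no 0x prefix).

961e

Key "rgsfbbc" = 72 67 73 66 62 62 63 is 7 bytes > B = 4, so hash it first: H(key) = aa 2f, then zero-pad to 4 bytes: K' = aa 2f 00 00.
K' ⊕ ipad = 9c 19 36 36.  K' ⊕ opad = f6 73 5c 5c.
Inner input = (K'⊕ipad) ∥ m = 9c 19 36 36 ∥ 72.
Inner hash: even-index sum = 324 mod 256 = 68; odd-index sum = 79 mod 256 = 79 → 44 4f.
Outer input = (K'⊕opad) ∥ inner = f6 73 5c 5c ∥ 44 4f.
Outer hash (tag): even-index sum = 406 mod 256 = 150; odd-index sum = 286 mod 256 = 30 → 96 1e.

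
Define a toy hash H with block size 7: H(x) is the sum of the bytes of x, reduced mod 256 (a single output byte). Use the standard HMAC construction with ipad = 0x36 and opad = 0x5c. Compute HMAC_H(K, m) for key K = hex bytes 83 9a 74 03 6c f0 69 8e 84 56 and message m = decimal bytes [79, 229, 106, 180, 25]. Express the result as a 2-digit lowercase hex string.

Key hex bytes 83 9a 74 03 6c f0 69 8e 84 56 is 10 bytes > B = 7, so hash it first: H(key) = c1, then zero-pad to 7 bytes: K' = c1 00 00 00 00 00 00.
K' ⊕ ipad = f7 36 36 36 36 36 36.  K' ⊕ opad = 9d 5c 5c 5c 5c 5c 5c.
Inner input = (K'⊕ipad) ∥ m = f7 36 36 36 36 36 36 ∥ 4f e5 6a b4 19.
Inner hash: sum = 247+54+54+54+54+54+54+79+229+106+180+25 = 1190; mod 256 = 166 → a6.
Outer input = (K'⊕opad) ∥ inner = 9d 5c 5c 5c 5c 5c 5c ∥ a6.
Outer hash (tag): sum = 157+92+92+92+92+92+92+166 = 875; mod 256 = 107 → 6b.

6b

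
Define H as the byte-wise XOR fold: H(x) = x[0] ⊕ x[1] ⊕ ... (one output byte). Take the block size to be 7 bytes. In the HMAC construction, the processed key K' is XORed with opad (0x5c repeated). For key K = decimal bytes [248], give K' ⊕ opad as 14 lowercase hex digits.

a45c5c5c5c5c5c

Key decimal bytes [248] = f8 is 1 byte ≤ B = 7; zero-pad to 7 bytes: K' = f8 00 00 00 00 00 00.
XOR each byte with 0x5c: f8⊕5c=a4, 00⊕5c=5c, 00⊕5c=5c, 00⊕5c=5c, 00⊕5c=5c, 00⊕5c=5c, 00⊕5c=5c.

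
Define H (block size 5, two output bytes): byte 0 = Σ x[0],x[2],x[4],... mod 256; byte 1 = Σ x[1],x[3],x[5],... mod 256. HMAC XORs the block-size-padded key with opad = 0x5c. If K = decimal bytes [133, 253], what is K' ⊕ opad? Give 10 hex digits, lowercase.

d9a15c5c5c

Key decimal bytes [133, 253] = 85 fd is 2 bytes ≤ B = 5; zero-pad to 5 bytes: K' = 85 fd 00 00 00.
XOR each byte with 0x5c: 85⊕5c=d9, fd⊕5c=a1, 00⊕5c=5c, 00⊕5c=5c, 00⊕5c=5c.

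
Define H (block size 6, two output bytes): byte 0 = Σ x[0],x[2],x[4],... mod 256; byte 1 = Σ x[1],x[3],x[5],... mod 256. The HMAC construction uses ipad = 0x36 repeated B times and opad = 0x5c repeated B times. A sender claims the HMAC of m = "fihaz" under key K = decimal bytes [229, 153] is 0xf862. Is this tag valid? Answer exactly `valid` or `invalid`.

Key decimal bytes [229, 153] = e5 99 is 2 bytes ≤ B = 6; zero-pad to 6 bytes: K' = e5 99 00 00 00 00.
K' ⊕ ipad = d3 af 36 36 36 36; K' ⊕ opad = b9 c5 5c 5c 5c 5c.
Inner hash: even-index sum = 647 mod 256 = 135; odd-index sum = 485 mod 256 = 229 → 87 e5.
Outer hash (recomputed tag): even-index sum = 504 mod 256 = 248; odd-index sum = 610 mod 256 = 98 → f8 62.
Recomputed tag = f862; claimed = f862 → match.

valid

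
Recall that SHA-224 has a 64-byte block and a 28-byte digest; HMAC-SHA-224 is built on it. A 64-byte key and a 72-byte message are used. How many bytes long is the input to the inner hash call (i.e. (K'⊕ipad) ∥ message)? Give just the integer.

136

Key is 64 ≤ 64 bytes, zero-padded: |K'| = 64.
Inner input = (K'⊕ipad) ∥ m → 64 + 72 = 136 bytes.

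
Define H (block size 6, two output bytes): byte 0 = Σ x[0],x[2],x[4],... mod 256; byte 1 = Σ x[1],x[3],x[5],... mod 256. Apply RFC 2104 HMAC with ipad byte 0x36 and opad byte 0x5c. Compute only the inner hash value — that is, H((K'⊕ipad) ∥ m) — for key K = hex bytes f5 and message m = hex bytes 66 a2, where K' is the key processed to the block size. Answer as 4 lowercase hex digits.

Key hex bytes f5 is 1 byte ≤ B = 6; zero-pad to 6 bytes: K' = f5 00 00 00 00 00.
K' ⊕ ipad = c3 36 36 36 36 36.
Inner input = c3 36 36 36 36 36 ∥ 66 a2.
Inner hash: even-index sum = 405 mod 256 = 149; odd-index sum = 324 mod 256 = 68 → 95 44.

9544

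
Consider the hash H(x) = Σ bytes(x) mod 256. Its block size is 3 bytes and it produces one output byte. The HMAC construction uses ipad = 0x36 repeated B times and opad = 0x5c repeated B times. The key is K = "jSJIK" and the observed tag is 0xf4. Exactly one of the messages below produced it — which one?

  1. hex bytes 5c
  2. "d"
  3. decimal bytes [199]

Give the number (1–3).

Key "jSJIK" = 6a 53 4a 49 4b is 5 bytes > B = 3, so hash it first: H(key) = 9b, then zero-pad to 3 bytes: K' = 9b 00 00.
K' ⊕ ipad = ad 36 36; K' ⊕ opad = c7 5c 5c.
m1: inner = H(ad 36 36 5c) = 75; tag = H(c7 5c 5c 75) = f4 ← matches
m2: inner = H(ad 36 36 64) = 7d; tag = H(c7 5c 5c 7d) = fc
m3: inner = H(ad 36 36 c7) = e0; tag = H(c7 5c 5c e0) = 5f

1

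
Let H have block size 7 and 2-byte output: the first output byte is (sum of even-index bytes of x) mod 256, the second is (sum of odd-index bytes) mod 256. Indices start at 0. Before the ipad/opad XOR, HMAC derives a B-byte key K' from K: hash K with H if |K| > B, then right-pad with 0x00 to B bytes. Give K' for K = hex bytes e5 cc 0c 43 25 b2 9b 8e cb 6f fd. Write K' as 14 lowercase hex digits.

|K| = 11 > B = 7, so first hash the key.
H(K): even-index sum = 889 mod 256 = 121; odd-index sum = 702 mod 256 = 190 → 79 be.
Zero-pad H(K) = 79 be to 7 bytes: K' = 79 be 00 00 00 00 00.

79be0000000000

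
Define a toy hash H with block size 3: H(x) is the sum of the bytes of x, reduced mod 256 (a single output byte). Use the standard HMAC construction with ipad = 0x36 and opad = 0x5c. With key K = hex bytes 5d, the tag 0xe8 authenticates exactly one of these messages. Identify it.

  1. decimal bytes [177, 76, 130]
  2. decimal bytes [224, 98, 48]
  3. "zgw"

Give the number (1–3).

3

Key hex bytes 5d is 1 byte ≤ B = 3; zero-pad to 3 bytes: K' = 5d 00 00.
K' ⊕ ipad = 6b 36 36; K' ⊕ opad = 01 5c 5c.
m1: inner = H(6b 36 36 b1 4c 82) = 56; tag = H(01 5c 5c 56) = 0f
m2: inner = H(6b 36 36 e0 62 30) = 49; tag = H(01 5c 5c 49) = 02
m3: inner = H(6b 36 36 7a 67 77) = 2f; tag = H(01 5c 5c 2f) = e8 ← matches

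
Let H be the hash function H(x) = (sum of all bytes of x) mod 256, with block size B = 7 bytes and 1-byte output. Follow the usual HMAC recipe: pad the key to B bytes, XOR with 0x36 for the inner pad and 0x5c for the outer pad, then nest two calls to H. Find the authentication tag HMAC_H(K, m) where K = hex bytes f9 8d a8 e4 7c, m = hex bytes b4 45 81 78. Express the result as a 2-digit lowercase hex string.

Key hex bytes f9 8d a8 e4 7c is 5 bytes ≤ B = 7; zero-pad to 7 bytes: K' = f9 8d a8 e4 7c 00 00.
K' ⊕ ipad = cf bb 9e d2 4a 36 36.  K' ⊕ opad = a5 d1 f4 b8 20 5c 5c.
Inner input = (K'⊕ipad) ∥ m = cf bb 9e d2 4a 36 36 ∥ b4 45 81 78.
Inner hash: sum = 207+187+158+210+74+54+54+180+69+129+120 = 1442; mod 256 = 162 → a2.
Outer input = (K'⊕opad) ∥ inner = a5 d1 f4 b8 20 5c 5c ∥ a2.
Outer hash (tag): sum = 165+209+244+184+32+92+92+162 = 1180; mod 256 = 156 → 9c.

9c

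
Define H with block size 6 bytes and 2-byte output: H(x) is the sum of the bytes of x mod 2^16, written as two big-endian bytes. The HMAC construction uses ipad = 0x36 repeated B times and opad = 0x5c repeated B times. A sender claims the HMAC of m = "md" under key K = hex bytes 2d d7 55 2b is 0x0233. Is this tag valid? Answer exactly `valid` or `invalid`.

invalid

Key hex bytes 2d d7 55 2b is 4 bytes ≤ B = 6; zero-pad to 6 bytes: K' = 2d d7 55 2b 00 00.
K' ⊕ ipad = 1b e1 63 1d 36 36; K' ⊕ opad = 71 8b 09 77 5c 5c.
Inner hash: sum = 27+225+99+29+54+54+109+100 = 697 → 02 b9.
Outer hash (recomputed tag): sum = 113+139+9+119+92+92+2+185 = 751 → 02 ef.
Recomputed tag = 02ef; claimed = 0233 → mismatch.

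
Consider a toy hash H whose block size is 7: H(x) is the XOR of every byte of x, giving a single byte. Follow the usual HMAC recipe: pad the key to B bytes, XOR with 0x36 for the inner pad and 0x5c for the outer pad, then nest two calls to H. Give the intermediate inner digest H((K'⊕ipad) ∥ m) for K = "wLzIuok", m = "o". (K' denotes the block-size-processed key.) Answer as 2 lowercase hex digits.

Key "wLzIuok" = 77 4c 7a 49 75 6f 6b is exactly B = 7 bytes: K' = 77 4c 7a 49 75 6f 6b.
K' ⊕ ipad = 41 7a 4c 7f 43 59 5d.
Inner input = 41 7a 4c 7f 43 59 5d ∥ 6f.
Inner hash: XOR 41⊕7a⊕4c⊕7f⊕43⊕59⊕5d⊕6f = 20.

20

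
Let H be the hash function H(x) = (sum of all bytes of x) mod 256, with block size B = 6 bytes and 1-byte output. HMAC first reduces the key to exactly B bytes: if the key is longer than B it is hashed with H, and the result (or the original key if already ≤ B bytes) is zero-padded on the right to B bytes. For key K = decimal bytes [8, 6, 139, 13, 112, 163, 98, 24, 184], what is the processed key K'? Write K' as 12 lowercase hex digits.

|K| = 9 > B = 6, so first hash the key.
H(K): sum = 8+6+139+13+112+163+98+24+184 = 747; mod 256 = 235 → eb.
Zero-pad H(K) = eb to 6 bytes: K' = eb 00 00 00 00 00.

eb0000000000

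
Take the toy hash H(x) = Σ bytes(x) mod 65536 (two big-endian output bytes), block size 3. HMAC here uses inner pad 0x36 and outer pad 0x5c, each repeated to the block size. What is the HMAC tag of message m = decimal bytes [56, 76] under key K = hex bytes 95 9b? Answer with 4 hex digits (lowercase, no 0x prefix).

01f8

Key hex bytes 95 9b is 2 bytes ≤ B = 3; zero-pad to 3 bytes: K' = 95 9b 00.
K' ⊕ ipad = a3 ad 36.  K' ⊕ opad = c9 c7 5c.
Inner input = (K'⊕ipad) ∥ m = a3 ad 36 ∥ 38 4c.
Inner hash: sum = 163+173+54+56+76 = 522 → 02 0a.
Outer input = (K'⊕opad) ∥ inner = c9 c7 5c ∥ 02 0a.
Outer hash (tag): sum = 201+199+92+2+10 = 504 → 01 f8.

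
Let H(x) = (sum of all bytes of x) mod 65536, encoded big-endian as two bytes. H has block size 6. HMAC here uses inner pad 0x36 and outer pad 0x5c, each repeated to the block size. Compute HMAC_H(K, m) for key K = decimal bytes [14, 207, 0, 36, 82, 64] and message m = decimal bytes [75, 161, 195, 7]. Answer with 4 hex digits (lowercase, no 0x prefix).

Key decimal bytes [14, 207, 0, 36, 82, 64] = 0e cf 00 24 52 40 is exactly B = 6 bytes: K' = 0e cf 00 24 52 40.
K' ⊕ ipad = 38 f9 36 12 64 76.  K' ⊕ opad = 52 93 5c 78 0e 1c.
Inner input = (K'⊕ipad) ∥ m = 38 f9 36 12 64 76 ∥ 4b a1 c3 07.
Inner hash: sum = 56+249+54+18+100+118+75+161+195+7 = 1033 → 04 09.
Outer input = (K'⊕opad) ∥ inner = 52 93 5c 78 0e 1c ∥ 04 09.
Outer hash (tag): sum = 82+147+92+120+14+28+4+9 = 496 → 01 f0.

01f0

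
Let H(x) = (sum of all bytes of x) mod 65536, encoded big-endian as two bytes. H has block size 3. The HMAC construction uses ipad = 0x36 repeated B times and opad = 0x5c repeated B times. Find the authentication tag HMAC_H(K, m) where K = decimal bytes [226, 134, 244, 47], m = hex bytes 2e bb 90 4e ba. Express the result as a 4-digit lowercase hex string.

023c

Key decimal bytes [226, 134, 244, 47] = e2 86 f4 2f is 4 bytes > B = 3, so hash it first: H(key) = 02 8b, then zero-pad to 3 bytes: K' = 02 8b 00.
K' ⊕ ipad = 34 bd 36.  K' ⊕ opad = 5e d7 5c.
Inner input = (K'⊕ipad) ∥ m = 34 bd 36 ∥ 2e bb 90 4e ba.
Inner hash: sum = 52+189+54+46+187+144+78+186 = 936 → 03 a8.
Outer input = (K'⊕opad) ∥ inner = 5e d7 5c ∥ 03 a8.
Outer hash (tag): sum = 94+215+92+3+168 = 572 → 02 3c.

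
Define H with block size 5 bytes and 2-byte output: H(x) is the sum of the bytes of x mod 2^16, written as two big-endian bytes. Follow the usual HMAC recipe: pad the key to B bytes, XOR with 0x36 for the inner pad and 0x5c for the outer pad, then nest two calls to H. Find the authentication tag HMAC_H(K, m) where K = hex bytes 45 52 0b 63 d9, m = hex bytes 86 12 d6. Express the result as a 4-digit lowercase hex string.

Key hex bytes 45 52 0b 63 d9 is exactly B = 5 bytes: K' = 45 52 0b 63 d9.
K' ⊕ ipad = 73 64 3d 55 ef.  K' ⊕ opad = 19 0e 57 3f 85.
Inner input = (K'⊕ipad) ∥ m = 73 64 3d 55 ef ∥ 86 12 d6.
Inner hash: sum = 115+100+61+85+239+134+18+214 = 966 → 03 c6.
Outer input = (K'⊕opad) ∥ inner = 19 0e 57 3f 85 ∥ 03 c6.
Outer hash (tag): sum = 25+14+87+63+133+3+198 = 523 → 02 0b.

020b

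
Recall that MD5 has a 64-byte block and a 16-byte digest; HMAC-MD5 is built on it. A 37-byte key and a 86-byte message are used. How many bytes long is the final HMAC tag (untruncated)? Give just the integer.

16

The tag is one MD5 digest: 16 bytes.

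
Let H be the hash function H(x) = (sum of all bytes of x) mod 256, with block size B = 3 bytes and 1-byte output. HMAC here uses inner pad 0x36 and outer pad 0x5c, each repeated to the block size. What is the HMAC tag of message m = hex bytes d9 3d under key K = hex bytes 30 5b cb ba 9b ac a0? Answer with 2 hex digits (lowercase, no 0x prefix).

Key hex bytes 30 5b cb ba 9b ac a0 is 7 bytes > B = 3, so hash it first: H(key) = f7, then zero-pad to 3 bytes: K' = f7 00 00.
K' ⊕ ipad = c1 36 36.  K' ⊕ opad = ab 5c 5c.
Inner input = (K'⊕ipad) ∥ m = c1 36 36 ∥ d9 3d.
Inner hash: sum = 193+54+54+217+61 = 579; mod 256 = 67 → 43.
Outer input = (K'⊕opad) ∥ inner = ab 5c 5c ∥ 43.
Outer hash (tag): sum = 171+92+92+67 = 422; mod 256 = 166 → a6.

a6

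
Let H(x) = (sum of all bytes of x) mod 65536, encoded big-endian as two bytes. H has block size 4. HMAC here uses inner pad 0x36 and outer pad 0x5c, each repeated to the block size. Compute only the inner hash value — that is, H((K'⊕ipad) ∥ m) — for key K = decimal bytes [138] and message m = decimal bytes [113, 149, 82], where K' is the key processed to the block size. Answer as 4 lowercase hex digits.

02b6

Key decimal bytes [138] = 8a is 1 byte ≤ B = 4; zero-pad to 4 bytes: K' = 8a 00 00 00.
K' ⊕ ipad = bc 36 36 36.
Inner input = bc 36 36 36 ∥ 71 95 52.
Inner hash: sum = 188+54+54+54+113+149+82 = 694 → 02 b6.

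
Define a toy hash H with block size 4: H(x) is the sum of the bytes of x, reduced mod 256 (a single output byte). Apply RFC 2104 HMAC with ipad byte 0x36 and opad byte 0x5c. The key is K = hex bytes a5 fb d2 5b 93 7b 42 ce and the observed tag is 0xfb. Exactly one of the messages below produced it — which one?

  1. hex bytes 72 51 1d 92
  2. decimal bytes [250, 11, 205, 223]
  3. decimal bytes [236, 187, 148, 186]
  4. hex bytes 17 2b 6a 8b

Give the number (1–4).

Key hex bytes a5 fb d2 5b 93 7b 42 ce is 8 bytes > B = 4, so hash it first: H(key) = eb, then zero-pad to 4 bytes: K' = eb 00 00 00.
K' ⊕ ipad = dd 36 36 36; K' ⊕ opad = b7 5c 5c 5c.
m1: inner = H(dd 36 36 36 72 51 1d 92) = f1; tag = H(b7 5c 5c 5c f1) = bc
m2: inner = H(dd 36 36 36 fa 0b cd df) = 30; tag = H(b7 5c 5c 5c 30) = fb ← matches
m3: inner = H(dd 36 36 36 ec bb 94 ba) = 74; tag = H(b7 5c 5c 5c 74) = 3f
m4: inner = H(dd 36 36 36 17 2b 6a 8b) = b6; tag = H(b7 5c 5c 5c b6) = 81

2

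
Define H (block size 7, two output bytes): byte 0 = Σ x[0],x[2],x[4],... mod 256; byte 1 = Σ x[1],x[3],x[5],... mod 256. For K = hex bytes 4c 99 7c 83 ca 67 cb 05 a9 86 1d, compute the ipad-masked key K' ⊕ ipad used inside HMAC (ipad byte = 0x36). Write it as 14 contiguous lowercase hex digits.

15383636363636

Key hex bytes 4c 99 7c 83 ca 67 cb 05 a9 86 1d is 11 bytes > B = 7, so hash it first: H(key) = 23 0e, then zero-pad to 7 bytes: K' = 23 0e 00 00 00 00 00.
XOR each byte with 0x36: 23⊕36=15, 0e⊕36=38, 00⊕36=36, 00⊕36=36, 00⊕36=36, 00⊕36=36, 00⊕36=36.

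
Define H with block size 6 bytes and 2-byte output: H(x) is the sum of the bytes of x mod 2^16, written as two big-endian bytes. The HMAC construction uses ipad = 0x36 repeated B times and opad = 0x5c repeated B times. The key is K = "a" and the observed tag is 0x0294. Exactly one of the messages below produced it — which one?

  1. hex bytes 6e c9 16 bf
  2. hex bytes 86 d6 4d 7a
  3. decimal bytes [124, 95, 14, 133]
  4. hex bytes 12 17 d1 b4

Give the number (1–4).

2

Key "a" = 61 is 1 byte ≤ B = 6; zero-pad to 6 bytes: K' = 61 00 00 00 00 00.
K' ⊕ ipad = 57 36 36 36 36 36; K' ⊕ opad = 3d 5c 5c 5c 5c 5c.
m1: inner = H(57 36 36 36 36 36 6e c9 16 bf) = 03 71; tag = H(3d 5c 5c 5c 5c 5c 03 71) = 027d
m2: inner = H(57 36 36 36 36 36 86 d6 4d 7a) = 03 88; tag = H(3d 5c 5c 5c 5c 5c 03 88) = 0294 ← matches
m3: inner = H(57 36 36 36 36 36 7c 5f 0e 85) = 02 d3; tag = H(3d 5c 5c 5c 5c 5c 02 d3) = 02de
m4: inner = H(57 36 36 36 36 36 12 17 d1 b4) = 03 13; tag = H(3d 5c 5c 5c 5c 5c 03 13) = 021f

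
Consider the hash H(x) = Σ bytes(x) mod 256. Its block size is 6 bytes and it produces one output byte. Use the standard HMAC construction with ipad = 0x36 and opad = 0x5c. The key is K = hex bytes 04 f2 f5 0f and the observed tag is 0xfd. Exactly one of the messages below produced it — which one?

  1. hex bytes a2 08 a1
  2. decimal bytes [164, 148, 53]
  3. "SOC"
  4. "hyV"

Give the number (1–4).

Key hex bytes 04 f2 f5 0f is 4 bytes ≤ B = 6; zero-pad to 6 bytes: K' = 04 f2 f5 0f 00 00.
K' ⊕ ipad = 32 c4 c3 39 36 36; K' ⊕ opad = 58 ae a9 53 5c 5c.
m1: inner = H(32 c4 c3 39 36 36 a2 08 a1) = a9; tag = H(58 ae a9 53 5c 5c a9) = 63
m2: inner = H(32 c4 c3 39 36 36 a4 94 35) = cb; tag = H(58 ae a9 53 5c 5c cb) = 85
m3: inner = H(32 c4 c3 39 36 36 53 4f 43) = 43; tag = H(58 ae a9 53 5c 5c 43) = fd ← matches
m4: inner = H(32 c4 c3 39 36 36 68 79 56) = 95; tag = H(58 ae a9 53 5c 5c 95) = 4f

3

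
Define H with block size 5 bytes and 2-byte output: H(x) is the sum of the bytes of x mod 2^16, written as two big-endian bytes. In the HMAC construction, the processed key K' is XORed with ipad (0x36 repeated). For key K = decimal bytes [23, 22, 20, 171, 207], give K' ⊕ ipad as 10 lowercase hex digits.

Key decimal bytes [23, 22, 20, 171, 207] = 17 16 14 ab cf is exactly B = 5 bytes: K' = 17 16 14 ab cf.
XOR each byte with 0x36: 17⊕36=21, 16⊕36=20, 14⊕36=22, ab⊕36=9d, cf⊕36=f9.

2120229df9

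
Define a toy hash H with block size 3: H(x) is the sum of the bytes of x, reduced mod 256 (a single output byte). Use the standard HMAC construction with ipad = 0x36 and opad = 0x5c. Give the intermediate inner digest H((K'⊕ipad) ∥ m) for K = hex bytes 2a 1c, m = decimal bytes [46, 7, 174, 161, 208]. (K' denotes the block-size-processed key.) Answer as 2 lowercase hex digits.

d0

Key hex bytes 2a 1c is 2 bytes ≤ B = 3; zero-pad to 3 bytes: K' = 2a 1c 00.
K' ⊕ ipad = 1c 2a 36.
Inner input = 1c 2a 36 ∥ 2e 07 ae a1 d0.
Inner hash: sum = 28+42+54+46+7+174+161+208 = 720; mod 256 = 208 → d0.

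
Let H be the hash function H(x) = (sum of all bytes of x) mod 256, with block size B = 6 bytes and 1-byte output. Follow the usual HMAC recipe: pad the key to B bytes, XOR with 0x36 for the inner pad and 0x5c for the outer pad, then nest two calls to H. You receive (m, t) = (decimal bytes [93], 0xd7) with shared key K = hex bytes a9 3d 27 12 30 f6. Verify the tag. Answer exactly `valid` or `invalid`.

invalid

Key hex bytes a9 3d 27 12 30 f6 is exactly B = 6 bytes: K' = a9 3d 27 12 30 f6.
K' ⊕ ipad = 9f 0b 11 24 06 c0; K' ⊕ opad = f5 61 7b 4e 6c aa.
Inner hash: sum = 159+11+17+36+6+192+93 = 514; mod 256 = 2 → 02.
Outer hash (recomputed tag): sum = 245+97+123+78+108+170+2 = 823; mod 256 = 55 → 37.
Recomputed tag = 37; claimed = d7 → mismatch.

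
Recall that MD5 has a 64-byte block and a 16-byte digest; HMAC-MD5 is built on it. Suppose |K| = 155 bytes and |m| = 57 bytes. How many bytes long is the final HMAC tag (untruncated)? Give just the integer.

The tag is one MD5 digest: 16 bytes.

16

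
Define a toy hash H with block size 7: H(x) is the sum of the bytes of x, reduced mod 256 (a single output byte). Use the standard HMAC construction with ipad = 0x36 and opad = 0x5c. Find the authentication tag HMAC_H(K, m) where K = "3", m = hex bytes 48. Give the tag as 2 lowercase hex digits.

Key "3" = 33 is 1 byte ≤ B = 7; zero-pad to 7 bytes: K' = 33 00 00 00 00 00 00.
K' ⊕ ipad = 05 36 36 36 36 36 36.  K' ⊕ opad = 6f 5c 5c 5c 5c 5c 5c.
Inner input = (K'⊕ipad) ∥ m = 05 36 36 36 36 36 36 ∥ 48.
Inner hash: sum = 5+54+54+54+54+54+54+72 = 401; mod 256 = 145 → 91.
Outer input = (K'⊕opad) ∥ inner = 6f 5c 5c 5c 5c 5c 5c ∥ 91.
Outer hash (tag): sum = 111+92+92+92+92+92+92+145 = 808; mod 256 = 40 → 28.

28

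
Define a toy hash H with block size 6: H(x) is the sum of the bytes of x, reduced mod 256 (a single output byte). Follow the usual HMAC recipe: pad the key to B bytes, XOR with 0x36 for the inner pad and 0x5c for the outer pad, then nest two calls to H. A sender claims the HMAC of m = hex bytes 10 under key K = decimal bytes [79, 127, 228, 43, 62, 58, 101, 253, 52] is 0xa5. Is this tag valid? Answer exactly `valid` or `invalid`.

Key decimal bytes [79, 127, 228, 43, 62, 58, 101, 253, 52] = 4f 7f e4 2b 3e 3a 65 fd 34 is 9 bytes > B = 6, so hash it first: H(key) = eb, then zero-pad to 6 bytes: K' = eb 00 00 00 00 00.
K' ⊕ ipad = dd 36 36 36 36 36; K' ⊕ opad = b7 5c 5c 5c 5c 5c.
Inner hash: sum = 221+54+54+54+54+54+16 = 507; mod 256 = 251 → fb.
Outer hash (recomputed tag): sum = 183+92+92+92+92+92+251 = 894; mod 256 = 126 → 7e.
Recomputed tag = 7e; claimed = a5 → mismatch.

invalid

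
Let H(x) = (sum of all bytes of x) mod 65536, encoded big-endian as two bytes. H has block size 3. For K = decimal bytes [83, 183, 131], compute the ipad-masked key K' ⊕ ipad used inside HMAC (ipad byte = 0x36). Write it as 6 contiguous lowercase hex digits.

6581b5

Key decimal bytes [83, 183, 131] = 53 b7 83 is exactly B = 3 bytes: K' = 53 b7 83.
XOR each byte with 0x36: 53⊕36=65, b7⊕36=81, 83⊕36=b5.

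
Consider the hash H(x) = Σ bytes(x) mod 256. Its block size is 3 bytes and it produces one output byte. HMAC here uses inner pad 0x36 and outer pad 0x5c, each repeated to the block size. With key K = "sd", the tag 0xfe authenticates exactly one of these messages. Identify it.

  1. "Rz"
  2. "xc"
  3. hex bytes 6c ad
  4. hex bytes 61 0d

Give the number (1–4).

Key "sd" = 73 64 is 2 bytes ≤ B = 3; zero-pad to 3 bytes: K' = 73 64 00.
K' ⊕ ipad = 45 52 36; K' ⊕ opad = 2f 38 5c.
m1: inner = H(45 52 36 52 7a) = 99; tag = H(2f 38 5c 99) = 5c
m2: inner = H(45 52 36 78 63) = a8; tag = H(2f 38 5c a8) = 6b
m3: inner = H(45 52 36 6c ad) = e6; tag = H(2f 38 5c e6) = a9
m4: inner = H(45 52 36 61 0d) = 3b; tag = H(2f 38 5c 3b) = fe ← matches

4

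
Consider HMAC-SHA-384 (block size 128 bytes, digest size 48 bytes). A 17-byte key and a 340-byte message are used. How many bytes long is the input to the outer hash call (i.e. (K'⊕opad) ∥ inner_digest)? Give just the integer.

176

Key is 17 ≤ 128 bytes, zero-padded: |K'| = 128.
Outer input = (K'⊕opad) ∥ H(inner) → 128 + 48 = 176 bytes.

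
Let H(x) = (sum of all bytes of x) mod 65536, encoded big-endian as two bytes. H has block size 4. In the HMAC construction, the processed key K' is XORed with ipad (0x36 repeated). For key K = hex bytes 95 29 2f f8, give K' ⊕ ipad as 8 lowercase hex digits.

a31f19ce

Key hex bytes 95 29 2f f8 is exactly B = 4 bytes: K' = 95 29 2f f8.
XOR each byte with 0x36: 95⊕36=a3, 29⊕36=1f, 2f⊕36=19, f8⊕36=ce.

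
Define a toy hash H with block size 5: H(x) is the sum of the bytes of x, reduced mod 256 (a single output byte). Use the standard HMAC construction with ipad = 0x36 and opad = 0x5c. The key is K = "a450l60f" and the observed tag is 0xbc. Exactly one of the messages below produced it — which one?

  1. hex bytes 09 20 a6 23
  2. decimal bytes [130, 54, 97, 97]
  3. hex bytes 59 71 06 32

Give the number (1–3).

3

Key "a450l60f" = 61 34 35 30 6c 36 30 66 is 8 bytes > B = 5, so hash it first: H(key) = 32, then zero-pad to 5 bytes: K' = 32 00 00 00 00.
K' ⊕ ipad = 04 36 36 36 36; K' ⊕ opad = 6e 5c 5c 5c 5c.
m1: inner = H(04 36 36 36 36 09 20 a6 23) = ce; tag = H(6e 5c 5c 5c 5c ce) = ac
m2: inner = H(04 36 36 36 36 82 36 61 61) = 56; tag = H(6e 5c 5c 5c 5c 56) = 34
m3: inner = H(04 36 36 36 36 59 71 06 32) = de; tag = H(6e 5c 5c 5c 5c de) = bc ← matches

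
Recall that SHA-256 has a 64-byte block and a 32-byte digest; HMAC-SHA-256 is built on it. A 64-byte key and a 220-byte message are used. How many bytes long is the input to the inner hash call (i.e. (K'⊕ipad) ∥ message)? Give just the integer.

Key is 64 ≤ 64 bytes, zero-padded: |K'| = 64.
Inner input = (K'⊕ipad) ∥ m → 64 + 220 = 284 bytes.

284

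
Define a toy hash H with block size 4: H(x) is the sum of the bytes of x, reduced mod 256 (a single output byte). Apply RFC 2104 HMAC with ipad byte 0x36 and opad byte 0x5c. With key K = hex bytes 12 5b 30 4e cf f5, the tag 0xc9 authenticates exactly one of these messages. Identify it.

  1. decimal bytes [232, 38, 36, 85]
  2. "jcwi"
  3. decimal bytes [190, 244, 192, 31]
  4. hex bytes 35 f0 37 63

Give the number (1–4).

1

Key hex bytes 12 5b 30 4e cf f5 is 6 bytes > B = 4, so hash it first: H(key) = af, then zero-pad to 4 bytes: K' = af 00 00 00.
K' ⊕ ipad = 99 36 36 36; K' ⊕ opad = f3 5c 5c 5c.
m1: inner = H(99 36 36 36 e8 26 24 55) = c2; tag = H(f3 5c 5c 5c c2) = c9 ← matches
m2: inner = H(99 36 36 36 6a 63 77 69) = e8; tag = H(f3 5c 5c 5c e8) = ef
m3: inner = H(99 36 36 36 be f4 c0 1f) = cc; tag = H(f3 5c 5c 5c cc) = d3
m4: inner = H(99 36 36 36 35 f0 37 63) = fa; tag = H(f3 5c 5c 5c fa) = 01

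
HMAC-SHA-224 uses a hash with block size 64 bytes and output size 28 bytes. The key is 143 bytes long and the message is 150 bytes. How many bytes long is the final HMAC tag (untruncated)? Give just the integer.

The tag is one SHA-224 digest: 28 bytes.

28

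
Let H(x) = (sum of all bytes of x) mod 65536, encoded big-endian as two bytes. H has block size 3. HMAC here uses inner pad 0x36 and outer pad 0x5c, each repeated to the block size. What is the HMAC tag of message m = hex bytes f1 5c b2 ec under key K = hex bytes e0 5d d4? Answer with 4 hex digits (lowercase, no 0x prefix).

Key hex bytes e0 5d d4 is exactly B = 3 bytes: K' = e0 5d d4.
K' ⊕ ipad = d6 6b e2.  K' ⊕ opad = bc 01 88.
Inner input = (K'⊕ipad) ∥ m = d6 6b e2 ∥ f1 5c b2 ec.
Inner hash: sum = 214+107+226+241+92+178+236 = 1294 → 05 0e.
Outer input = (K'⊕opad) ∥ inner = bc 01 88 ∥ 05 0e.
Outer hash (tag): sum = 188+1+136+5+14 = 344 → 01 58.

0158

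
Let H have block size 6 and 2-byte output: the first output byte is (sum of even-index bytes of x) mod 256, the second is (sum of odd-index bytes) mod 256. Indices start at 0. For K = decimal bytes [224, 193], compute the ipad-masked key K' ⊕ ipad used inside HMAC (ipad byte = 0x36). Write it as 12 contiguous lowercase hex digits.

Key decimal bytes [224, 193] = e0 c1 is 2 bytes ≤ B = 6; zero-pad to 6 bytes: K' = e0 c1 00 00 00 00.
XOR each byte with 0x36: e0⊕36=d6, c1⊕36=f7, 00⊕36=36, 00⊕36=36, 00⊕36=36, 00⊕36=36.

d6f736363636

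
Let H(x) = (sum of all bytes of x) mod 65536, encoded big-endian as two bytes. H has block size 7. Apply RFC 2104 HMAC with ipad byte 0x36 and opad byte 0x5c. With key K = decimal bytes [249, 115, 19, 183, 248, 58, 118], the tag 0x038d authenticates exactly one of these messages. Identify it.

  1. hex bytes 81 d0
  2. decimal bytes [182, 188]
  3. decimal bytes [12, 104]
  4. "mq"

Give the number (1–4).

Key decimal bytes [249, 115, 19, 183, 248, 58, 118] = f9 73 13 b7 f8 3a 76 is exactly B = 7 bytes: K' = f9 73 13 b7 f8 3a 76.
K' ⊕ ipad = cf 45 25 81 ce 0c 40; K' ⊕ opad = a5 2f 4f eb a4 66 2a.
m1: inner = H(cf 45 25 81 ce 0c 40 81 d0) = 04 25; tag = H(a5 2f 4f eb a4 66 2a 04 25) = 036b
m2: inner = H(cf 45 25 81 ce 0c 40 b6 bc) = 04 46; tag = H(a5 2f 4f eb a4 66 2a 04 46) = 038c
m3: inner = H(cf 45 25 81 ce 0c 40 0c 68) = 03 48; tag = H(a5 2f 4f eb a4 66 2a 03 48) = 038d ← matches
m4: inner = H(cf 45 25 81 ce 0c 40 6d 71) = 03 b2; tag = H(a5 2f 4f eb a4 66 2a 03 b2) = 03f7

3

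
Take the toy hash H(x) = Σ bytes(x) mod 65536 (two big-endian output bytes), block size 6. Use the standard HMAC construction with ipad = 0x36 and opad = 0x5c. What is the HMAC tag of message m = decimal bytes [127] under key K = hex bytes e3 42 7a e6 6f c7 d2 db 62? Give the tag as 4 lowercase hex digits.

02e7

Key hex bytes e3 42 7a e6 6f c7 d2 db 62 is 9 bytes > B = 6, so hash it first: H(key) = 05 ca, then zero-pad to 6 bytes: K' = 05 ca 00 00 00 00.
K' ⊕ ipad = 33 fc 36 36 36 36.  K' ⊕ opad = 59 96 5c 5c 5c 5c.
Inner input = (K'⊕ipad) ∥ m = 33 fc 36 36 36 36 ∥ 7f.
Inner hash: sum = 51+252+54+54+54+54+127 = 646 → 02 86.
Outer input = (K'⊕opad) ∥ inner = 59 96 5c 5c 5c 5c ∥ 02 86.
Outer hash (tag): sum = 89+150+92+92+92+92+2+134 = 743 → 02 e7.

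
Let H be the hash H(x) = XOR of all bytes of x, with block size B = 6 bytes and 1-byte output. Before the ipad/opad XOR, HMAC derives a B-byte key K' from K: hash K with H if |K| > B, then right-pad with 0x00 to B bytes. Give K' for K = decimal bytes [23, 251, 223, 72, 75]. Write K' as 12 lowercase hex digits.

Key decimal bytes [23, 251, 223, 72, 75] = 17 fb df 48 4b is 5 bytes ≤ B = 6; zero-pad to 6 bytes: K' = 17 fb df 48 4b 00.

17fbdf484b00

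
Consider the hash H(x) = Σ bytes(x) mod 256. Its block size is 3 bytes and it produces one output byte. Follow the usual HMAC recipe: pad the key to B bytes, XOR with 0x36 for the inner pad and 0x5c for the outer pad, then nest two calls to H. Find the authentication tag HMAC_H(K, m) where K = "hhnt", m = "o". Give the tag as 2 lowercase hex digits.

Key "hhnt" = 68 68 6e 74 is 4 bytes > B = 3, so hash it first: H(key) = b2, then zero-pad to 3 bytes: K' = b2 00 00.
K' ⊕ ipad = 84 36 36.  K' ⊕ opad = ee 5c 5c.
Inner input = (K'⊕ipad) ∥ m = 84 36 36 ∥ 6f.
Inner hash: sum = 132+54+54+111 = 351; mod 256 = 95 → 5f.
Outer input = (K'⊕opad) ∥ inner = ee 5c 5c ∥ 5f.
Outer hash (tag): sum = 238+92+92+95 = 517; mod 256 = 5 → 05.

05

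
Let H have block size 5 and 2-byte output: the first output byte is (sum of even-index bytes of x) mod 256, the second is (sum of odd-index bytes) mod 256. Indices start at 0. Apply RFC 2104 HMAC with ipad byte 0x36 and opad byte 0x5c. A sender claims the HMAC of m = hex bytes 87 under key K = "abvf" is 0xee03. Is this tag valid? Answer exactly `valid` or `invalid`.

Key "abvf" = 61 62 76 66 is 4 bytes ≤ B = 5; zero-pad to 5 bytes: K' = 61 62 76 66 00.
K' ⊕ ipad = 57 54 40 50 36; K' ⊕ opad = 3d 3e 2a 3a 5c.
Inner hash: even-index sum = 205 mod 256 = 205; odd-index sum = 299 mod 256 = 43 → cd 2b.
Outer hash (recomputed tag): even-index sum = 238 mod 256 = 238; odd-index sum = 325 mod 256 = 69 → ee 45.
Recomputed tag = ee45; claimed = ee03 → mismatch.

invalid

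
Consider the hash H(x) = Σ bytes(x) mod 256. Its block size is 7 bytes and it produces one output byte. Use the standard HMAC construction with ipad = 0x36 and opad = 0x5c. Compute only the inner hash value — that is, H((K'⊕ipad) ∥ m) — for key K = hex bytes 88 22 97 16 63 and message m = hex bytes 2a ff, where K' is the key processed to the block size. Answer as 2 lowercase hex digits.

7d

Key hex bytes 88 22 97 16 63 is 5 bytes ≤ B = 7; zero-pad to 7 bytes: K' = 88 22 97 16 63 00 00.
K' ⊕ ipad = be 14 a1 20 55 36 36.
Inner input = be 14 a1 20 55 36 36 ∥ 2a ff.
Inner hash: sum = 190+20+161+32+85+54+54+42+255 = 893; mod 256 = 125 → 7d.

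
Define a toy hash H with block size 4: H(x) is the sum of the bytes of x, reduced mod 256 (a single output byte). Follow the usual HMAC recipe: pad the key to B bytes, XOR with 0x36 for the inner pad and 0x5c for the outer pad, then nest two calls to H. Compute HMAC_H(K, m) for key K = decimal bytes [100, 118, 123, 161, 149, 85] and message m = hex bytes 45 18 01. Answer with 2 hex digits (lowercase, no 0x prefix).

Key decimal bytes [100, 118, 123, 161, 149, 85] = 64 76 7b a1 95 55 is 6 bytes > B = 4, so hash it first: H(key) = e0, then zero-pad to 4 bytes: K' = e0 00 00 00.
K' ⊕ ipad = d6 36 36 36.  K' ⊕ opad = bc 5c 5c 5c.
Inner input = (K'⊕ipad) ∥ m = d6 36 36 36 ∥ 45 18 01.
Inner hash: sum = 214+54+54+54+69+24+1 = 470; mod 256 = 214 → d6.
Outer input = (K'⊕opad) ∥ inner = bc 5c 5c 5c ∥ d6.
Outer hash (tag): sum = 188+92+92+92+214 = 678; mod 256 = 166 → a6.

a6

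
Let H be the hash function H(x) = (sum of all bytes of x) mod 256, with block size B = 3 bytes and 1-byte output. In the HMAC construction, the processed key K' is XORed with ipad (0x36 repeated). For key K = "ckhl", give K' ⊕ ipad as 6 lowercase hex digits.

943636

Key "ckhl" = 63 6b 68 6c is 4 bytes > B = 3, so hash it first: H(key) = a2, then zero-pad to 3 bytes: K' = a2 00 00.
XOR each byte with 0x36: a2⊕36=94, 00⊕36=36, 00⊕36=36.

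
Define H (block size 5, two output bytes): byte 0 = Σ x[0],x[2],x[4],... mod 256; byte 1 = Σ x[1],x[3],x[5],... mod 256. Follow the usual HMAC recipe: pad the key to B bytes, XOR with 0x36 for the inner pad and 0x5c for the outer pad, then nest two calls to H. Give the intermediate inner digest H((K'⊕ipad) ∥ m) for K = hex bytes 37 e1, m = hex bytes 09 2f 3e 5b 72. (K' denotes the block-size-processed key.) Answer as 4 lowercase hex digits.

f7c6

Key hex bytes 37 e1 is 2 bytes ≤ B = 5; zero-pad to 5 bytes: K' = 37 e1 00 00 00.
K' ⊕ ipad = 01 d7 36 36 36.
Inner input = 01 d7 36 36 36 ∥ 09 2f 3e 5b 72.
Inner hash: even-index sum = 247 mod 256 = 247; odd-index sum = 454 mod 256 = 198 → f7 c6.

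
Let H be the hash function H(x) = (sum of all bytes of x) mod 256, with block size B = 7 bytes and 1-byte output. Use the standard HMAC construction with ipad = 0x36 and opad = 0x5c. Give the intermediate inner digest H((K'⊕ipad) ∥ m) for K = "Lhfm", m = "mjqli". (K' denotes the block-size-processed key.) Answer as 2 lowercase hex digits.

Key "Lhfm" = 4c 68 66 6d is 4 bytes ≤ B = 7; zero-pad to 7 bytes: K' = 4c 68 66 6d 00 00 00.
K' ⊕ ipad = 7a 5e 50 5b 36 36 36.
Inner input = 7a 5e 50 5b 36 36 36 ∥ 6d 6a 71 6c 69.
Inner hash: sum = 122+94+80+91+54+54+54+109+106+113+108+105 = 1090; mod 256 = 66 → 42.

42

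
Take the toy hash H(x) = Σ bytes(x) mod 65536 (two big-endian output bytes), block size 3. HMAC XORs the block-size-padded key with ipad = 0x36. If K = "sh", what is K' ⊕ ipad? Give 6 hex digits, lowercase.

Key "sh" = 73 68 is 2 bytes ≤ B = 3; zero-pad to 3 bytes: K' = 73 68 00.
XOR each byte with 0x36: 73⊕36=45, 68⊕36=5e, 00⊕36=36.

455e36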